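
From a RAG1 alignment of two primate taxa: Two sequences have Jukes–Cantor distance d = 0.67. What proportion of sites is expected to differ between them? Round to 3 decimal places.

p = (3/4)(1 − e^(−4d/3)) = 0.75 × (1 − e^(-0.893333)) = 0.75 × (1 − 0.409289) = 0.443033.

0.443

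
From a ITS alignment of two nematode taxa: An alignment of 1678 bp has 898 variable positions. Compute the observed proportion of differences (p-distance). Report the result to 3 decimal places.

0.535

p = 898/1678 = 0.535160… ≈ 0.535 (to 3 d.p.).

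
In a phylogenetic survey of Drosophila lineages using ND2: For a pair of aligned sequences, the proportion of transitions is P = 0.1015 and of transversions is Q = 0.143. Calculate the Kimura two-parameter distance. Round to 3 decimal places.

Under the Kimura two-parameter model, d = −½ ln(1 − 2P − Q) − ¼ ln(1 − 2Q).
1 − 2P − Q = 0.654, giving −½ ln(0.654) = 0.212324.
1 − 2Q = 0.714, giving −¼ ln(0.714) = 0.084218.
d = 0.212324 + 0.084218 = 0.296542.

0.297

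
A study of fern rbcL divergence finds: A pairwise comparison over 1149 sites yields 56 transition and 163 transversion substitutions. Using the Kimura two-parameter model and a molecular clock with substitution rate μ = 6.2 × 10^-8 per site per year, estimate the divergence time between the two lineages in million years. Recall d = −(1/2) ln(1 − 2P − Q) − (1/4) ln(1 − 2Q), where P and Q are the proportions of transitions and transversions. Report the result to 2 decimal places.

1.78

P = 56/1149 ≈ 0.048738 and Q = 163/1149 ≈ 0.141862.
Under the Kimura two-parameter model, d = −½ ln(1 − 2P − Q) − ¼ ln(1 − 2Q).
1 − 2P − Q = 0.760662, giving −½ ln(0.760662) = 0.136783.
1 − 2Q = 0.716276, giving −¼ ln(0.716276) = 0.083422.
d = 0.136783 + 0.083422 = 0.220205.
Under a molecular clock d = 2μt, so t = d/(2μ) = 0.220205 / (2 × 6.2 × 10^-8) = 1.78 million years.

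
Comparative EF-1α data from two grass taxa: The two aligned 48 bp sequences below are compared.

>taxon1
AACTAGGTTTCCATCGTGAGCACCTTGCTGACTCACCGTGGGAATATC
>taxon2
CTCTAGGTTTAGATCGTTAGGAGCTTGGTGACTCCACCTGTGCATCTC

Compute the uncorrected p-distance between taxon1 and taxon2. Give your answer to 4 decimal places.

The sequences differ at 14 of 48 positions.
p = 14/48 = 0.291666… ≈ 0.2917 (to 4 d.p.).

0.2917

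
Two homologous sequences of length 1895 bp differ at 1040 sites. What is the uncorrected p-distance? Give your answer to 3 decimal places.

0.549

p = 1040/1895 = 0.548812… ≈ 0.549 (to 3 d.p.).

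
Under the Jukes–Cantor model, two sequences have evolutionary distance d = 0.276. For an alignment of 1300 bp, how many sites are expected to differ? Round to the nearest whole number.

300

Invert JC69: p = (3/4)(1 − e^(−4d/3)) = 0.75 × (1 − e^(-0.368)) = 0.75 × (1 − 0.692117) = 0.230912.
Expected differing sites = pL ≈ 0.230912 × 1300 = 300.1856 ≈ 300.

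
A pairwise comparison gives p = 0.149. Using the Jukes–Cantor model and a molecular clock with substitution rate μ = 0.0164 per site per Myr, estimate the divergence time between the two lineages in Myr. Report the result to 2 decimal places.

d = −(3/4) ln(1 − 4p/3) = −0.75 ln(1 − 0.198667) = −0.75 ln(0.801333)
  = −0.75 × (-0.221479) = 0.166109 substitutions/site.
Under a molecular clock d = 2μt, so t = d/(2μ) = 0.166109 / (2 × 0.0164) = 5.06 Myr.

5.06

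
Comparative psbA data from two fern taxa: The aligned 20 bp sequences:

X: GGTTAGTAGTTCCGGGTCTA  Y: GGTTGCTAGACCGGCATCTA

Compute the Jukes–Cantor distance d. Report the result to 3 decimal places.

0.471

The sequences differ at 7 of 20 sites (5, 6, 10, 11, 13, 15, 16), so p = 7/20 = 0.35.
d = −(3/4) ln(1 − 4p/3) = −0.75 ln(1 − 0.466667) = −0.75 ln(0.533333)
  = −0.75 × (-0.628609) = 0.471457 substitutions/site.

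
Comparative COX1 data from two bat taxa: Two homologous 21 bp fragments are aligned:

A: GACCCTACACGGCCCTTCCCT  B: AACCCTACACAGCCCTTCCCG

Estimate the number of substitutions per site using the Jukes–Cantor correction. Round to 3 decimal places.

0.158

The sequences differ at 3 of 21 sites (1, 11, 21), so p = 3/21 ≈ 0.142857.
d = −(3/4) ln(1 − 4p/3) = −0.75 ln(1 − 0.190476) = −0.75 ln(0.809524)
  = −0.75 × (-0.211309) = 0.158482 substitutions/site.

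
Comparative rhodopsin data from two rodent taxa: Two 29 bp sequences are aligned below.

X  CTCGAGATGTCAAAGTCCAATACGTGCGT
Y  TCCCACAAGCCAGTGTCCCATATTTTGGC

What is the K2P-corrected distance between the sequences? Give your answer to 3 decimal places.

Of 29 sites, 6 differences are transitions and 8 are transversions, so P = 6/29 ≈ 0.206897 and Q = 8/29 ≈ 0.275862.
Under the Kimura two-parameter model, d = −½ ln(1 − 2P − Q) − ¼ ln(1 − 2Q).
1 − 2P − Q = 0.310344, giving −½ ln(0.310344) = 0.585037.
1 − 2Q = 0.448276, giving −¼ ln(0.448276) = 0.200587.
d = 0.585037 + 0.200587 = 0.785624.

0.786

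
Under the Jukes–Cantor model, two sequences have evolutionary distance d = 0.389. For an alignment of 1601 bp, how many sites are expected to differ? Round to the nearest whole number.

Invert JC69: p = (3/4)(1 − e^(−4d/3)) = 0.75 × (1 − e^(-0.518667)) = 0.75 × (1 − 0.595314) = 0.303515.
Expected differing sites = pL ≈ 0.303515 × 1601 = 485.927515 ≈ 486.

486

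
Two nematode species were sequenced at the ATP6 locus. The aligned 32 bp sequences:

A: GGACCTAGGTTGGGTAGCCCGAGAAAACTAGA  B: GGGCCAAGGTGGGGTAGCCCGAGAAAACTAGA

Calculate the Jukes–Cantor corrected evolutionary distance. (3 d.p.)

0.100

The sequences differ at 3 of 32 sites (3, 6, 11), so p = 3/32 = 0.09375.
d = −(3/4) ln(1 − 4p/3) = −0.75 ln(1 − 0.125) = −0.75 ln(0.875)
  = −0.75 × (-0.133531) = 0.100148 substitutions/site.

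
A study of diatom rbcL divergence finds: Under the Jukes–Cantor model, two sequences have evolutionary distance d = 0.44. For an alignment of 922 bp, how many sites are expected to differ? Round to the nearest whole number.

307

Invert JC69: p = (3/4)(1 − e^(−4d/3)) = 0.75 × (1 − e^(-0.586667)) = 0.75 × (1 − 0.556178) = 0.332867.
Expected differing sites = pL ≈ 0.332867 × 922 = 306.903374 ≈ 307.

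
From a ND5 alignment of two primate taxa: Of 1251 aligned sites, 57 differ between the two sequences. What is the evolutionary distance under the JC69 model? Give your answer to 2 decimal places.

0.05

p = 57/1251 ≈ 0.045564.
d = −(3/4) ln(1 − 4p/3) = −0.75 ln(1 − 0.060752) = −0.75 ln(0.939248)
  = −0.75 × (-0.062676) = 0.047007 substitutions/site.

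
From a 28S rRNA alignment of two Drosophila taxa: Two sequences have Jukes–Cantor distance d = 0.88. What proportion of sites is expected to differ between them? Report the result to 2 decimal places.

0.52

p = (3/4)(1 − e^(−4d/3)) = 0.75 × (1 − e^(-1.173333)) = 0.75 × (1 − 0.309334) = 0.518000.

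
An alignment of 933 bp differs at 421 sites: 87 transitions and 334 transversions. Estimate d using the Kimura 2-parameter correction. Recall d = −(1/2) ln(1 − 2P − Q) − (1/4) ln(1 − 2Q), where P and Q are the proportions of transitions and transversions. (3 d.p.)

P = 87/933 ≈ 0.093248 and Q = 334/933 ≈ 0.357985.
Under the Kimura two-parameter model, d = −½ ln(1 − 2P − Q) − ¼ ln(1 − 2Q).
1 − 2P − Q = 0.455519, giving −½ ln(0.455519) = 0.393159.
1 − 2Q = 0.28403, giving −¼ ln(0.28403) = 0.314669.
d = 0.393159 + 0.314669 = 0.707828.

0.708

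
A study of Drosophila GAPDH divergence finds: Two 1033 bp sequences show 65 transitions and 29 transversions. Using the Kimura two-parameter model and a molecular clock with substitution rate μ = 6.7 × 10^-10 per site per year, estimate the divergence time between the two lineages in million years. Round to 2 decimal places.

P = 65/1033 ≈ 0.062924 and Q = 29/1033 ≈ 0.028074.
Under the Kimura two-parameter model, d = −½ ln(1 − 2P − Q) − ¼ ln(1 − 2Q).
1 − 2P − Q = 0.846078, giving −½ ln(0.846078) = 0.083572.
1 − 2Q = 0.943852, giving −¼ ln(0.943852) = 0.014446.
d = 0.083572 + 0.014446 = 0.098018.
Under a molecular clock d = 2μt, so t = d/(2μ) = 0.098018 / (2 × 6.7 × 10^-10) = 73.15 million years.

73.15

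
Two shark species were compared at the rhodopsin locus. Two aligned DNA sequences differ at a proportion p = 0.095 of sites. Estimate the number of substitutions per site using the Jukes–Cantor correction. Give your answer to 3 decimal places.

d = −(3/4) ln(1 − 4p/3) = −0.75 ln(1 − 0.126667) = −0.75 ln(0.873333)
  = −0.75 × (-0.135438) = 0.101579 substitutions/site.

0.102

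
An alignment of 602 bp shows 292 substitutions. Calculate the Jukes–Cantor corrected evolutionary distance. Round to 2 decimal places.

0.78

p = 292/602 ≈ 0.48505.
d = −(3/4) ln(1 − 4p/3) = −0.75 ln(1 − 0.646733) = −0.75 ln(0.353267)
  = −0.75 × (-1.040531) = 0.780398 substitutions/site.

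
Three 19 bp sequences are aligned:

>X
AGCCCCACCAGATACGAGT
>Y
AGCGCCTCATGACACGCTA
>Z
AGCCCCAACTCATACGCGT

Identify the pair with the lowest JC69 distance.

X and Z

X–Y: 8/19 differ, p = 0.421, d = 0.618.
X–Z: 4/19 differ, p = 0.211, d = 0.247.
Y–Z: 8/19 differ, p = 0.421, d = 0.618.
The smallest distance is between X and Z.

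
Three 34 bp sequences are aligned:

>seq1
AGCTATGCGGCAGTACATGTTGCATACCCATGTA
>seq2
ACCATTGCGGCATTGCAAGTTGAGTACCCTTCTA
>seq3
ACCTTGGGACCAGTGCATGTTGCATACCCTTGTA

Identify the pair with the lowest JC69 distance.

seq1–seq2: 10/34 differ, p = 0.294, d = 0.373.
seq1–seq3: 8/34 differ, p = 0.235, d = 0.282.
seq2–seq3: 10/34 differ, p = 0.294, d = 0.373.
The smallest distance is between seq1 and seq3.

seq1 and seq3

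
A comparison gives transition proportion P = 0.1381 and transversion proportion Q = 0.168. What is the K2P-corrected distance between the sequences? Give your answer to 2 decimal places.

Under the Kimura two-parameter model, d = −½ ln(1 − 2P − Q) − ¼ ln(1 − 2Q).
1 − 2P − Q = 0.5558, giving −½ ln(0.5558) = 0.293673.
1 − 2Q = 0.664, giving −¼ ln(0.664) = 0.102368.
d = 0.293673 + 0.102368 = 0.396041.

0.40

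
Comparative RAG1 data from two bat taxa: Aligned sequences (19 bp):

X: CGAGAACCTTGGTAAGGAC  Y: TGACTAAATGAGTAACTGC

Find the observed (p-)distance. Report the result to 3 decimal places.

0.526

The sequences differ at 10 of 19 positions (sites 1, 4, 5, 7, 8, 10, 11, 16, 17, 18).
p = 10/19 = 0.526315… ≈ 0.526 (to 3 d.p.).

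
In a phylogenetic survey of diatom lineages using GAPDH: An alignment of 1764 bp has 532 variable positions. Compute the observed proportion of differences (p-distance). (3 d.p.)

0.302

p = 532/1764 = 0.301587… ≈ 0.302 (to 3 d.p.).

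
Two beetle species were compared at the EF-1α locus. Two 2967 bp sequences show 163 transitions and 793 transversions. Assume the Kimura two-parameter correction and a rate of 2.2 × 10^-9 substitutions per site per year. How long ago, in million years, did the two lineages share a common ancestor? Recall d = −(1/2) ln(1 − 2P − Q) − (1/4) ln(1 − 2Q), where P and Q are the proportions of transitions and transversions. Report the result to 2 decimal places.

97.25

P = 163/2967 ≈ 0.054938 and Q = 793/2967 ≈ 0.267273.
Under the Kimura two-parameter model, d = −½ ln(1 − 2P − Q) − ¼ ln(1 − 2Q).
1 − 2P − Q = 0.622851, giving −½ ln(0.622851) = 0.236724.
1 − 2Q = 0.465454, giving −¼ ln(0.465454) = 0.191186.
d = 0.236724 + 0.191186 = 0.427910.
Under a molecular clock d = 2μt, so t = d/(2μ) = 0.427910 / (2 × 2.2 × 10^-9) = 97.25 million years.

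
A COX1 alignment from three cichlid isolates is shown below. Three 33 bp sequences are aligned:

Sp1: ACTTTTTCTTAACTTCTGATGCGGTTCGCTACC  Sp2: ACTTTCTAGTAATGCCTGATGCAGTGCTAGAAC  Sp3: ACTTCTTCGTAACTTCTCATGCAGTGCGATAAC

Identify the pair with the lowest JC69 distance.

Sp1 and Sp3

Sp1–Sp2: 12/33 differ, p = 0.364, d = 0.497.
Sp1–Sp3: 7/33 differ, p = 0.212, d = 0.249.
Sp2–Sp3: 9/33 differ, p = 0.273, d = 0.339.
The smallest distance is between Sp1 and Sp3.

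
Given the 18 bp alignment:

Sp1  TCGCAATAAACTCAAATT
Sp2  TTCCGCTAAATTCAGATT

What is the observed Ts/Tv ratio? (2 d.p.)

2.00

Transitions are A↔G and C↔T; transversions are all other mismatches.
Transitions: 4. Transversions: 2.
R = 4/2 = 2.00.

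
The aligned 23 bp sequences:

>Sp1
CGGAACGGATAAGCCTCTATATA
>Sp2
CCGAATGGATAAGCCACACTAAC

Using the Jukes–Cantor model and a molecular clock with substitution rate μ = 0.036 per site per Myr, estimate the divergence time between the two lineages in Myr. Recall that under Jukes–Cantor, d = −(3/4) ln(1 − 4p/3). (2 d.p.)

5.42

The sequences differ at 7 of 23 sites (2, 6, 16, 18, 19, 22, 23), so p = 7/23 ≈ 0.304348.
d = −(3/4) ln(1 − 4p/3) = −0.75 ln(1 − 0.405797) = −0.75 ln(0.594203)
  = −0.75 × (-0.520534) = 0.390401 substitutions/site.
Under a molecular clock d = 2μt, so t = d/(2μ) = 0.390401 / (2 × 0.036) = 5.42 Myr.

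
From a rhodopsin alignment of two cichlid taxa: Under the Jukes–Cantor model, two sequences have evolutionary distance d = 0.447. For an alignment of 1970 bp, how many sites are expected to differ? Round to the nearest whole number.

663

Invert JC69: p = (3/4)(1 − e^(−4d/3)) = 0.75 × (1 − e^(-0.596)) = 0.75 × (1 − 0.551011) = 0.336742.
Expected differing sites = pL ≈ 0.336742 × 1970 = 663.38174 ≈ 663.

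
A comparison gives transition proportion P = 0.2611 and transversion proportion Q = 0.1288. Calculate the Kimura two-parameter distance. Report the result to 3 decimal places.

0.601

Under the Kimura two-parameter model, d = −½ ln(1 − 2P − Q) − ¼ ln(1 − 2Q).
1 − 2P − Q = 0.349, giving −½ ln(0.349) = 0.526342.
1 − 2Q = 0.7424, giving −¼ ln(0.7424) = 0.074467.
d = 0.526342 + 0.074467 = 0.600809.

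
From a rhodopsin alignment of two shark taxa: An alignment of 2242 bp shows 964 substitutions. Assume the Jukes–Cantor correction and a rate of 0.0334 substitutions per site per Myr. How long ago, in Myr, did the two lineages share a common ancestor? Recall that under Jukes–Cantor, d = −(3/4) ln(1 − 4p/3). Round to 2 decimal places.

9.56

p = 964/2242 ≈ 0.429973.
d = −(3/4) ln(1 − 4p/3) = −0.75 ln(1 − 0.573297) = −0.75 ln(0.426703)
  = −0.75 × (-0.851667) = 0.638750 substitutions/site.
Under a molecular clock d = 2μt, so t = d/(2μ) = 0.638750 / (2 × 0.0334) = 9.56 Myr.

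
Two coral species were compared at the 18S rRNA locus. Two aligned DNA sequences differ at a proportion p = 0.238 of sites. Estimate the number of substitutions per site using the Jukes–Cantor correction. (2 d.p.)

d = −(3/4) ln(1 − 4p/3) = −0.75 ln(1 − 0.317333) = −0.75 ln(0.682667)
  = −0.75 × (-0.381748) = 0.286311 substitutions/site.

0.29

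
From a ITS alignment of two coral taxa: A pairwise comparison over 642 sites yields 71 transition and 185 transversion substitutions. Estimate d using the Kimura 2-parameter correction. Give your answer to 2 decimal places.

P = 71/642 ≈ 0.110592 and Q = 185/642 ≈ 0.288162.
Under the Kimura two-parameter model, d = −½ ln(1 − 2P − Q) − ¼ ln(1 − 2Q).
1 − 2P − Q = 0.490654, giving −½ ln(0.490654) = 0.356008.
1 − 2Q = 0.423676, giving −¼ ln(0.423676) = 0.214697.
d = 0.356008 + 0.214697 = 0.570705.

0.57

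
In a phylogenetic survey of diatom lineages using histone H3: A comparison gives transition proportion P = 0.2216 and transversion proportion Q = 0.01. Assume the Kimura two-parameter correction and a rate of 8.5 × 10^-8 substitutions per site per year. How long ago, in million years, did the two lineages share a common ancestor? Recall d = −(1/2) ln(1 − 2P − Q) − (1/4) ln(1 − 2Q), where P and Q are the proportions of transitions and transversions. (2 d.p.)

Under the Kimura two-parameter model, d = −½ ln(1 − 2P − Q) − ¼ ln(1 − 2Q).
1 − 2P − Q = 0.5468, giving −½ ln(0.5468) = 0.301836.
1 − 2Q = 0.98, giving −¼ ln(0.98) = 0.005051.
d = 0.301836 + 0.005051 = 0.306887.
Under a molecular clock d = 2μt, so t = d/(2μ) = 0.306887 / (2 × 8.5 × 10^-8) = 1.81 million years.

1.81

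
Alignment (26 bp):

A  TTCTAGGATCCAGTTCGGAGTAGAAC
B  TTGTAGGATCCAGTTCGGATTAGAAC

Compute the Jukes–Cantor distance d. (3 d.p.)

The sequences differ at 2 of 26 sites (3, 20), so p = 2/26 ≈ 0.076923.
d = −(3/4) ln(1 − 4p/3) = −0.75 ln(1 − 0.102564) = −0.75 ln(0.897436)
  = −0.75 × (-0.108213) = 0.081160 substitutions/site.

0.081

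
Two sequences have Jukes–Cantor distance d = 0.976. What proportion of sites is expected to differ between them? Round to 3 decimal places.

0.546

p = (3/4)(1 − e^(−4d/3)) = 0.75 × (1 − e^(-1.301333)) = 0.75 × (1 − 0.272169) = 0.545873.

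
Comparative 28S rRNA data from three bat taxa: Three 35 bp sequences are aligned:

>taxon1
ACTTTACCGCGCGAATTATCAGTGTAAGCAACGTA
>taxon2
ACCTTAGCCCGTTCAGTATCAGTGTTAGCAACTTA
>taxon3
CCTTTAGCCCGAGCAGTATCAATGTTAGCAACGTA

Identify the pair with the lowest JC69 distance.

taxon1–taxon2: 9/35 differ, p = 0.257, d = 0.315.
taxon1–taxon3: 8/35 differ, p = 0.229, d = 0.273.
taxon2–taxon3: 6/35 differ, p = 0.171, d = 0.195.
The smallest distance is between taxon2 and taxon3.

taxon2 and taxon3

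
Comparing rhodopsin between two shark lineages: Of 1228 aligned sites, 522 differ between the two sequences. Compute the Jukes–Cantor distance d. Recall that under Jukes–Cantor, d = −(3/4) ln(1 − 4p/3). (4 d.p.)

0.6274

p = 522/1228 ≈ 0.425081.
d = −(3/4) ln(1 − 4p/3) = −0.75 ln(1 − 0.566775) = −0.75 ln(0.433225)
  = −0.75 × (-0.836498) = 0.627374 substitutions/site.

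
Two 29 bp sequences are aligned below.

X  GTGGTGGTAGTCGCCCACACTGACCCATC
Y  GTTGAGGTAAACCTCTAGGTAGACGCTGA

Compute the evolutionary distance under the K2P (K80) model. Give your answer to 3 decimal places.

0.878

Of 29 sites, 5 differences are transitions and 10 are transversions, so P = 5/29 ≈ 0.172414 and Q = 10/29 ≈ 0.344828.
Under the Kimura two-parameter model, d = −½ ln(1 − 2P − Q) − ¼ ln(1 − 2Q).
1 − 2P − Q = 0.310344, giving −½ ln(0.310344) = 0.585037.
1 − 2Q = 0.310344, giving −¼ ln(0.310344) = 0.292518.
d = 0.585037 + 0.292518 = 0.877555.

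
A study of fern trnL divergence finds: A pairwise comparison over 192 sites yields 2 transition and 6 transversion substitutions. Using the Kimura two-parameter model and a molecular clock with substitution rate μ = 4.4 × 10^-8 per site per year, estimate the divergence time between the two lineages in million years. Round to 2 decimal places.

P = 2/192 ≈ 0.010417 and Q = 6/192 = 0.03125.
Under the Kimura two-parameter model, d = −½ ln(1 − 2P − Q) − ¼ ln(1 − 2Q).
1 − 2P − Q = 0.947916, giving −½ ln(0.947916) = 0.026745.
1 − 2Q = 0.9375, giving −¼ ln(0.9375) = 0.016135.
d = 0.026745 + 0.016135 = 0.042880.
Under a molecular clock d = 2μt, so t = d/(2μ) = 0.042880 / (2 × 4.4 × 10^-8) = 0.49 million years.

0.49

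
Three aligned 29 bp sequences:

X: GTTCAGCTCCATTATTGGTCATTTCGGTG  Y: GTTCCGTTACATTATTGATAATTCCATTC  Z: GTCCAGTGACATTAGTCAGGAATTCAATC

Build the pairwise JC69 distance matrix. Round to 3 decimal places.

X–Y: 9/29 sites differ → p ≈ 0.310345, d = −0.75 ln(1 − 0.413793) = 0.400562 ≈ 0.401.
X–Z: 13/29 sites differ → p ≈ 0.448276, d = −0.75 ln(1 − 0.597701) = 0.682920 ≈ 0.683.
Y–Z: 10/29 sites differ → p ≈ 0.344828, d = −0.75 ln(1 − 0.459771) = 0.461822 ≈ 0.462.

d(X,Y) = 0.401, d(X,Z) = 0.683, d(Y,Z) = 0.462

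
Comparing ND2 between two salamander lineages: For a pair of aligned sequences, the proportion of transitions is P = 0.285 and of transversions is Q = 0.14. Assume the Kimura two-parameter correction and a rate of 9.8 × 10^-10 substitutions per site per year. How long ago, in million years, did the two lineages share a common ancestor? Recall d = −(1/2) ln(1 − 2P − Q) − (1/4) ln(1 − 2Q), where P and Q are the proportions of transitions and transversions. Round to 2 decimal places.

Under the Kimura two-parameter model, d = −½ ln(1 − 2P − Q) − ¼ ln(1 − 2Q).
1 − 2P − Q = 0.29, giving −½ ln(0.29) = 0.618937.
1 − 2Q = 0.72, giving −¼ ln(0.72) = 0.082126.
d = 0.618937 + 0.082126 = 0.701063.
Under a molecular clock d = 2μt, so t = d/(2μ) = 0.701063 / (2 × 9.8 × 10^-10) = 357.69 million years.

357.69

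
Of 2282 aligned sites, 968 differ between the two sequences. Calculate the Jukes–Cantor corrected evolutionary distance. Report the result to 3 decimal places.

0.625

p = 968/2282 ≈ 0.424189.
d = −(3/4) ln(1 − 4p/3) = −0.75 ln(1 − 0.565585) = −0.75 ln(0.434415)
  = −0.75 × (-0.833755) = 0.625316 substitutions/site.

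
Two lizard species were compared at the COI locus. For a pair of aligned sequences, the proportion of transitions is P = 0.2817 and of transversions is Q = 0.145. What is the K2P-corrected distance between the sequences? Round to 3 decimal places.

0.702

Under the Kimura two-parameter model, d = −½ ln(1 − 2P − Q) − ¼ ln(1 − 2Q).
1 − 2P − Q = 0.2916, giving −½ ln(0.2916) = 0.616186.
1 − 2Q = 0.71, giving −¼ ln(0.71) = 0.085623.
d = 0.616186 + 0.085623 = 0.701809.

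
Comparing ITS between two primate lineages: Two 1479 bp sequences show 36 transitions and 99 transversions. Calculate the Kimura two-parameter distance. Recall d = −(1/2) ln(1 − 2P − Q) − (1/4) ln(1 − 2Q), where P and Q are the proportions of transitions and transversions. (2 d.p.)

P = 36/1479 ≈ 0.024341 and Q = 99/1479 ≈ 0.066937.
Under the Kimura two-parameter model, d = −½ ln(1 − 2P − Q) − ¼ ln(1 − 2Q).
1 − 2P − Q = 0.884381, giving −½ ln(0.884381) = 0.061434.
1 − 2Q = 0.866126, giving −¼ ln(0.866126) = 0.035931.
d = 0.061434 + 0.035931 = 0.097365.

0.10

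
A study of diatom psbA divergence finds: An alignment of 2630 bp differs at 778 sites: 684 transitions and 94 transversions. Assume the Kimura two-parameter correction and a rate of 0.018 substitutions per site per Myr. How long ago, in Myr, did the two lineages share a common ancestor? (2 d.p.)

11.79

P = 684/2630 ≈ 0.260076 and Q = 94/2630 ≈ 0.035741.
Under the Kimura two-parameter model, d = −½ ln(1 − 2P − Q) − ¼ ln(1 − 2Q).
1 − 2P − Q = 0.444107, giving −½ ln(0.444107) = 0.405845.
1 − 2Q = 0.928518, giving −¼ ln(0.928518) = 0.018541.
d = 0.405845 + 0.018541 = 0.424386.
Under a molecular clock d = 2μt, so t = d/(2μ) = 0.424386 / (2 × 0.018) = 11.79 Myr.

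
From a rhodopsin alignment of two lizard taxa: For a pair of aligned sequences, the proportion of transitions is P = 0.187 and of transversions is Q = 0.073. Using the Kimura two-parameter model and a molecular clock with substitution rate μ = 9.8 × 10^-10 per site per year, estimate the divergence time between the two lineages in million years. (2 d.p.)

171.25

Under the Kimura two-parameter model, d = −½ ln(1 − 2P − Q) − ¼ ln(1 − 2Q).
1 − 2P − Q = 0.553, giving −½ ln(0.553) = 0.296199.
1 − 2Q = 0.854, giving −¼ ln(0.854) = 0.039456.
d = 0.296199 + 0.039456 = 0.335655.
Under a molecular clock d = 2μt, so t = d/(2μ) = 0.335655 / (2 × 9.8 × 10^-10) = 171.25 million years.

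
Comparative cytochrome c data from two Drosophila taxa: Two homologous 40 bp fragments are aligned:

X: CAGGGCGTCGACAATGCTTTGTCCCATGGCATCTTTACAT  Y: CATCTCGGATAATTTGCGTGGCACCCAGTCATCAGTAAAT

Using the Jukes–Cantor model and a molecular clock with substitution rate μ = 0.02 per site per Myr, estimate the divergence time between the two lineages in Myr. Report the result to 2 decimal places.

The sequences differ at 19 of 40 sites, so p = 19/40 = 0.475.
d = −(3/4) ln(1 − 4p/3) = −0.75 ln(1 − 0.633333) = −0.75 ln(0.366667)
  = −0.75 × (-1.003301) = 0.752476 substitutions/site.
Under a molecular clock d = 2μt, so t = d/(2μ) = 0.752476 / (2 × 0.02) = 18.81 Myr.

18.81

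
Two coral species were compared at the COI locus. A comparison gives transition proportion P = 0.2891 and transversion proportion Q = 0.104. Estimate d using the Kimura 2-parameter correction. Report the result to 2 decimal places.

0.63

Under the Kimura two-parameter model, d = −½ ln(1 − 2P − Q) − ¼ ln(1 − 2Q).
1 − 2P − Q = 0.3178, giving −½ ln(0.3178) = 0.573167.
1 − 2Q = 0.792, giving −¼ ln(0.792) = 0.058298.
d = 0.573167 + 0.058298 = 0.631465.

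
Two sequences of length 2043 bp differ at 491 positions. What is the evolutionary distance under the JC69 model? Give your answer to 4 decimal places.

p = 491/2043 ≈ 0.240333.
d = −(3/4) ln(1 − 4p/3) = −0.75 ln(1 − 0.320444) = −0.75 ln(0.679556)
  = −0.75 × (-0.386316) = 0.289737 substitutions/site.

0.2897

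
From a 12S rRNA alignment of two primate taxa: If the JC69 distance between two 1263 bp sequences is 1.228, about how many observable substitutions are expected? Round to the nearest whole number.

Invert JC69: p = (3/4)(1 − e^(−4d/3)) = 0.75 × (1 − e^(-1.637333)) = 0.75 × (1 − 0.194498) = 0.604127.
Expected differing sites = pL ≈ 0.604127 × 1263 = 763.012401 ≈ 763.

763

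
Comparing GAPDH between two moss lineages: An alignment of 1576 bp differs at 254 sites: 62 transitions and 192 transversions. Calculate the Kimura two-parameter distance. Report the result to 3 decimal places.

P = 62/1576 ≈ 0.03934 and Q = 192/1576 ≈ 0.121827.
Under the Kimura two-parameter model, d = −½ ln(1 − 2P − Q) − ¼ ln(1 − 2Q).
1 − 2P − Q = 0.799493, giving −½ ln(0.799493) = 0.111889.
1 − 2Q = 0.756346, giving −¼ ln(0.756346) = 0.069814.
d = 0.111889 + 0.069814 = 0.181703.

0.182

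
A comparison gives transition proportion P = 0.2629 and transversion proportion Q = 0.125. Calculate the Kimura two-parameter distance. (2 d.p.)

0.60

Under the Kimura two-parameter model, d = −½ ln(1 − 2P − Q) − ¼ ln(1 − 2Q).
1 − 2P − Q = 0.3492, giving −½ ln(0.3492) = 0.526055.
1 − 2Q = 0.75, giving −¼ ln(0.75) = 0.071921.
d = 0.526055 + 0.071921 = 0.597976.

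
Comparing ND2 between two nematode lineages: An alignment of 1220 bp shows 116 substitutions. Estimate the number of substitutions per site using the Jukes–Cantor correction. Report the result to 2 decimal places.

p = 116/1220 ≈ 0.095082.
d = −(3/4) ln(1 − 4p/3) = −0.75 ln(1 − 0.126776) = −0.75 ln(0.873224)
  = −0.75 × (-0.135563) = 0.101672 substitutions/site.

0.10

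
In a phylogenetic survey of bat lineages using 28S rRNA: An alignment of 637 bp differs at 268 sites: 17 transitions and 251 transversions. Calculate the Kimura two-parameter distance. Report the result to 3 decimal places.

P = 17/637 ≈ 0.026688 and Q = 251/637 ≈ 0.394035.
Under the Kimura two-parameter model, d = −½ ln(1 − 2P − Q) − ¼ ln(1 − 2Q).
1 − 2P − Q = 0.552589, giving −½ ln(0.552589) = 0.296570.
1 − 2Q = 0.21193, giving −¼ ln(0.21193) = 0.387875.
d = 0.296570 + 0.387875 = 0.684445.

0.684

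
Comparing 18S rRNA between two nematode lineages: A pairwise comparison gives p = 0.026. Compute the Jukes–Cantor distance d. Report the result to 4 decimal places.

d = −(3/4) ln(1 − 4p/3) = −0.75 ln(1 − 0.034667) = −0.75 ln(0.965333)
  = −0.75 × (-0.035282) = 0.026462 substitutions/site.

0.0265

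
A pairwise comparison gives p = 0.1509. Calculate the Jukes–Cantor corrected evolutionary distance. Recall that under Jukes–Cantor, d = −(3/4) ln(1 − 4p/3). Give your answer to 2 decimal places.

0.17

d = −(3/4) ln(1 − 4p/3) = −0.75 ln(1 − 0.2012) = −0.75 ln(0.7988)
  = −0.75 × (-0.224645) = 0.168484 substitutions/site.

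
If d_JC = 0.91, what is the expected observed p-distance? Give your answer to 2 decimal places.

p = (3/4)(1 − e^(−4d/3)) = 0.75 × (1 − e^(-1.213333)) = 0.75 × (1 − 0.297205) = 0.527096.

0.53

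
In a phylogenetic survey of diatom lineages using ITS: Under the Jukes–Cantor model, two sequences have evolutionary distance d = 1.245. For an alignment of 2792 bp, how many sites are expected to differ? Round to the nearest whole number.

Invert JC69: p = (3/4)(1 − e^(−4d/3)) = 0.75 × (1 − e^(-1.66)) = 0.75 × (1 − 0.190139) = 0.607396.
Expected differing sites = pL ≈ 0.607396 × 2792 = 1695.849632 ≈ 1696.

1696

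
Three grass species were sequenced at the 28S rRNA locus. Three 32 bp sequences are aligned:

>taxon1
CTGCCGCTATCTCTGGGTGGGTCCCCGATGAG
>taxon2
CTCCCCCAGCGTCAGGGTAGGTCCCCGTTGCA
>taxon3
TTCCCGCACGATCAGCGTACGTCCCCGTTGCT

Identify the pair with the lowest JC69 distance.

taxon1–taxon2: 11/32 differ, p = 0.344, d = 0.460.
taxon1–taxon3: 13/32 differ, p = 0.406, d = 0.585.
taxon2–taxon3: 8/32 differ, p = 0.250, d = 0.304.
The smallest distance is between taxon2 and taxon3.

taxon2 and taxon3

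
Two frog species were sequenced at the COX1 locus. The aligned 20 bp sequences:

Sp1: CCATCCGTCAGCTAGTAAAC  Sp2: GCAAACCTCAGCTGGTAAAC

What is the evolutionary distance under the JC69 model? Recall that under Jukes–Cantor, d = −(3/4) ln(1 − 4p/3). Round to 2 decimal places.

The sequences differ at 5 of 20 sites (1, 4, 5, 7, 14), so p = 5/20 = 0.25.
d = −(3/4) ln(1 − 4p/3) = −0.75 ln(1 − 0.333333) = −0.75 ln(0.666667)
  = −0.75 × (-0.405465) = 0.304099 substitutions/site.

0.30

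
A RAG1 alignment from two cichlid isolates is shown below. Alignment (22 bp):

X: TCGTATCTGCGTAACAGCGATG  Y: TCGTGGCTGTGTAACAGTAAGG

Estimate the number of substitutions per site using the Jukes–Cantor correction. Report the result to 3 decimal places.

The sequences differ at 6 of 22 sites (5, 6, 10, 18, 19, 21), so p = 6/22 ≈ 0.272727.
d = −(3/4) ln(1 − 4p/3) = −0.75 ln(1 − 0.363636) = −0.75 ln(0.636364)
  = −0.75 × (-0.451985) = 0.338989 substitutions/site.

0.339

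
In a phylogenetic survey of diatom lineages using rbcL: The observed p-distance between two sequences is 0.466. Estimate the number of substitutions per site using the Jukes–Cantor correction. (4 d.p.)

0.7283

d = −(3/4) ln(1 − 4p/3) = −0.75 ln(1 − 0.621333) = −0.75 ln(0.378667)
  = −0.75 × (-0.971098) = 0.728324 substitutions/site.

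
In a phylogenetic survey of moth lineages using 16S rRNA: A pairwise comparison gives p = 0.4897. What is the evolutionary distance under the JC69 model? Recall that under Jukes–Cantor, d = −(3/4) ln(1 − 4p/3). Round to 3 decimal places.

d = −(3/4) ln(1 − 4p/3) = −0.75 ln(1 − 0.652933) = −0.75 ln(0.347067)
  = −0.75 × (-1.058237) = 0.793678 substitutions/site.

0.794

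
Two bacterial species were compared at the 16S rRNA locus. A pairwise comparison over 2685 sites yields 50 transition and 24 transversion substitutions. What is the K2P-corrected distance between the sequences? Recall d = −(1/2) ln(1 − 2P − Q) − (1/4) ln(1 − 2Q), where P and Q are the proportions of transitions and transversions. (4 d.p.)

0.0282

P = 50/2685 ≈ 0.018622 and Q = 24/2685 ≈ 0.008939.
Under the Kimura two-parameter model, d = −½ ln(1 − 2P − Q) − ¼ ln(1 − 2Q).
1 − 2P − Q = 0.953817, giving −½ ln(0.953817) = 0.023642.
1 − 2Q = 0.982122, giving −¼ ln(0.982122) = 0.004510.
d = 0.023642 + 0.004510 = 0.028152.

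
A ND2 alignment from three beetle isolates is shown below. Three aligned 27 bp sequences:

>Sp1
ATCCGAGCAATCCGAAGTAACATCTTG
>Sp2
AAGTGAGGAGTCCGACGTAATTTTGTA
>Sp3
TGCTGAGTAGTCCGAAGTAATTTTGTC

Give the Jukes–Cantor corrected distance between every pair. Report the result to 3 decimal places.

d(Sp1,Sp2) = 0.588, d(Sp1,Sp3) = 0.511, d(Sp2,Sp3) = 0.264

Sp1–Sp2: 11/27 sites differ → p ≈ 0.407407, d = −0.75 ln(1 − 0.543209) = 0.587647 ≈ 0.588.
Sp1–Sp3: 10/27 sites differ → p ≈ 0.37037, d = −0.75 ln(1 − 0.493827) = 0.510658 ≈ 0.511.
Sp2–Sp3: 6/27 sites differ → p ≈ 0.222222, d = −0.75 ln(1 − 0.296296) = 0.263548 ≈ 0.264.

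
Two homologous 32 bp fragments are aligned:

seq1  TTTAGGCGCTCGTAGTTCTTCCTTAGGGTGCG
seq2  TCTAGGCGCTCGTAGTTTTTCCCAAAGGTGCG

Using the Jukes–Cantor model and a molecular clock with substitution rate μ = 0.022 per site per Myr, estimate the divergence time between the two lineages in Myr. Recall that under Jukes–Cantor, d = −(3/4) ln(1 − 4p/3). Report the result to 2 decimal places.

3.98

The sequences differ at 5 of 32 sites (2, 18, 23, 24, 26), so p = 5/32 = 0.15625.
d = −(3/4) ln(1 − 4p/3) = −0.75 ln(1 − 0.208333) = −0.75 ln(0.791667)
  = −0.75 × (-0.233614) = 0.175211 substitutions/site.
Under a molecular clock d = 2μt, so t = d/(2μ) = 0.175211 / (2 × 0.022) = 3.98 Myr.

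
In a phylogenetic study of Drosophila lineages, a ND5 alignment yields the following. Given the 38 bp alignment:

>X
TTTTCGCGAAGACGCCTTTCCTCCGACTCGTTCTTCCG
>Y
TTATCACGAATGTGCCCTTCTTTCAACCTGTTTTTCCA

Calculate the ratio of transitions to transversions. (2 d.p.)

Transitions are A↔G and C↔T; transversions are all other mismatches.
Transitions: 11. Transversions: 2.
R = 11/2 = 5.50.

5.50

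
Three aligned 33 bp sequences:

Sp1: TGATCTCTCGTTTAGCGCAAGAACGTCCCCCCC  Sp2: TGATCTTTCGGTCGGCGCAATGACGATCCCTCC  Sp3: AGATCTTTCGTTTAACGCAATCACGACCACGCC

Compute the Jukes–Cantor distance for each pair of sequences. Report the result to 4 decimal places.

d(Sp1,Sp2) = 0.3390, d(Sp1,Sp3) = 0.2928, d(Sp2,Sp3) = 0.3390

Sp1–Sp2: 9/33 sites differ → p ≈ 0.272727, d = −0.75 ln(1 − 0.363636) = 0.338988 ≈ 0.3390.
Sp1–Sp3: 8/33 sites differ → p ≈ 0.242424, d = −0.75 ln(1 − 0.323232) = 0.292820 ≈ 0.2928.
Sp2–Sp3: 9/33 sites differ → p ≈ 0.272727, d = −0.75 ln(1 − 0.363636) = 0.338988 ≈ 0.3390.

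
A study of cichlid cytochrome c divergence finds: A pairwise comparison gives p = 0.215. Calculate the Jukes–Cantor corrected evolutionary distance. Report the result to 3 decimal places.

d = −(3/4) ln(1 − 4p/3) = −0.75 ln(1 − 0.286667) = −0.75 ln(0.713333)
  = −0.75 × (-0.337807) = 0.253355 substitutions/site.

0.253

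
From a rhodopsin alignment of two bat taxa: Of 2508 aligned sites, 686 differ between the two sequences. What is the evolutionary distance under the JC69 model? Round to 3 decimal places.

0.340

p = 686/2508 ≈ 0.273525.
d = −(3/4) ln(1 − 4p/3) = −0.75 ln(1 − 0.3647) = −0.75 ln(0.6353)
  = −0.75 × (-0.453658) = 0.340244 substitutions/site.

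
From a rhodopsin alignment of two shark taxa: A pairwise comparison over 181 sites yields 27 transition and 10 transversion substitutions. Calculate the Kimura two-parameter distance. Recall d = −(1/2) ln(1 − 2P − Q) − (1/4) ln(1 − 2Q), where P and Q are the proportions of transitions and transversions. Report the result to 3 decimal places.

P = 27/181 ≈ 0.149171 and Q = 10/181 ≈ 0.055249.
Under the Kimura two-parameter model, d = −½ ln(1 − 2P − Q) − ¼ ln(1 − 2Q).
1 − 2P − Q = 0.646409, giving −½ ln(0.646409) = 0.218161.
1 − 2Q = 0.889502, giving −¼ ln(0.889502) = 0.029273.
d = 0.218161 + 0.029273 = 0.247434.

0.247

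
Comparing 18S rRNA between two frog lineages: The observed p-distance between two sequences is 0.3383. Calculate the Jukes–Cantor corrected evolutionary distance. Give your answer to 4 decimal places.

d = −(3/4) ln(1 − 4p/3) = −0.75 ln(1 − 0.451067) = −0.75 ln(0.548933)
  = −0.75 × (-0.599779) = 0.449834 substitutions/site.

0.4498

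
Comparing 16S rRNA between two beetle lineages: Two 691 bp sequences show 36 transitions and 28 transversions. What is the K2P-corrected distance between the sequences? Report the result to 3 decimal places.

P = 36/691 ≈ 0.052098 and Q = 28/691 ≈ 0.040521.
Under the Kimura two-parameter model, d = −½ ln(1 − 2P − Q) − ¼ ln(1 − 2Q).
1 − 2P − Q = 0.855283, giving −½ ln(0.855283) = 0.078161.
1 − 2Q = 0.918958, giving −¼ ln(0.918958) = 0.021129.
d = 0.078161 + 0.021129 = 0.099290.

0.099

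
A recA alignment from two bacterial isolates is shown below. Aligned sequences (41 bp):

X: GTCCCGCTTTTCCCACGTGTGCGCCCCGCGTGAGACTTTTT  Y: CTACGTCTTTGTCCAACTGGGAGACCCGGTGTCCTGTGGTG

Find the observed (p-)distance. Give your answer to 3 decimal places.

0.537

The sequences differ at 22 of 41 positions.
p = 22/41 = 0.536585… ≈ 0.537 (to 3 d.p.).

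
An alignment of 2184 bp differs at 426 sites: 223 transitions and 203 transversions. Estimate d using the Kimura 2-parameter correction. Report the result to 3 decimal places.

0.228

P = 223/2184 ≈ 0.102106 and Q = 203/2184 ≈ 0.092949.
Under the Kimura two-parameter model, d = −½ ln(1 − 2P − Q) − ¼ ln(1 − 2Q).
1 − 2P − Q = 0.702839, giving −½ ln(0.702839) = 0.176314.
1 − 2Q = 0.814102, giving −¼ ln(0.814102) = 0.051417.
d = 0.176314 + 0.051417 = 0.227731.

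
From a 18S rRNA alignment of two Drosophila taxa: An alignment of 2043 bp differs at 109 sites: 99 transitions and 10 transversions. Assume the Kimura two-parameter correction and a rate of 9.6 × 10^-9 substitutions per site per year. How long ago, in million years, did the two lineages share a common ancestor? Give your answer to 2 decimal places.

P = 99/2043 ≈ 0.048458 and Q = 10/2043 ≈ 0.004895.
Under the Kimura two-parameter model, d = −½ ln(1 − 2P − Q) − ¼ ln(1 − 2Q).
1 − 2P − Q = 0.898189, giving −½ ln(0.898189) = 0.053687.
1 − 2Q = 0.99021, giving −¼ ln(0.99021) = 0.002460.
d = 0.053687 + 0.002460 = 0.056147.
Under a molecular clock d = 2μt, so t = d/(2μ) = 0.056147 / (2 × 9.6 × 10^-9) = 2.92 million years.

2.92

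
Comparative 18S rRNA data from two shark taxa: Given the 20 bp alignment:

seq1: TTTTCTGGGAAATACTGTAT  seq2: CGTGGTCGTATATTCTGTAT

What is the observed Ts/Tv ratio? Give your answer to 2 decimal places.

Transitions are A↔G and C↔T; transversions are all other mismatches.
Transitions: 1. Transversions: 7.
R = 1/7 = 0.142857… ≈ 0.14 (to 2 d.p.).

0.14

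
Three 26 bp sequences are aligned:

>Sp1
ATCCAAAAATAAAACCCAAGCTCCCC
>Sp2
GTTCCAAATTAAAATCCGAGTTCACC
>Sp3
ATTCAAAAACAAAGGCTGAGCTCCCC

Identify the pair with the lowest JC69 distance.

Sp1 and Sp3

Sp1–Sp2: 8/26 differ, p = 0.308, d = 0.396.
Sp1–Sp3: 6/26 differ, p = 0.231, d = 0.276.
Sp2–Sp3: 9/26 differ, p = 0.346, d = 0.464.
The smallest distance is between Sp1 and Sp3.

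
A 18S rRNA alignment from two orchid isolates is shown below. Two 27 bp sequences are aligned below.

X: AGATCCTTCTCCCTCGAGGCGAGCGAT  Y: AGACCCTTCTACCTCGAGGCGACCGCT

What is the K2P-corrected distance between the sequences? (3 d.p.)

Of 27 sites, 1 differences are transitions and 3 are transversions, so P = 1/27 ≈ 0.037037 and Q = 3/27 ≈ 0.111111.
Under the Kimura two-parameter model, d = −½ ln(1 − 2P − Q) − ¼ ln(1 − 2Q).
1 − 2P − Q = 0.814815, giving −½ ln(0.814815) = 0.102397.
1 − 2Q = 0.777778, giving −¼ ln(0.777778) = 0.062829.
d = 0.102397 + 0.062829 = 0.165226.

0.165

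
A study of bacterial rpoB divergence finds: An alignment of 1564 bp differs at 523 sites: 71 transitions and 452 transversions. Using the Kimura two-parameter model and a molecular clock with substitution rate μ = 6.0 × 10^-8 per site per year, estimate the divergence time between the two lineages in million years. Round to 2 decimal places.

3.79

P = 71/1564 ≈ 0.045396 and Q = 452/1564 ≈ 0.289003.
Under the Kimura two-parameter model, d = −½ ln(1 − 2P − Q) − ¼ ln(1 − 2Q).
1 − 2P − Q = 0.620205, giving −½ ln(0.620205) = 0.238853.
1 − 2Q = 0.421994, giving −¼ ln(0.421994) = 0.215691.
d = 0.238853 + 0.215691 = 0.454544.
Under a molecular clock d = 2μt, so t = d/(2μ) = 0.454544 / (2 × 6.0 × 10^-8) = 3.79 million years.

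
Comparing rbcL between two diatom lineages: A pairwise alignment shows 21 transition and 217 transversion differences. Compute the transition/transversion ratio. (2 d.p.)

R = 21/217 = 0.096774… ≈ 0.10 (to 2 d.p.).

0.10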